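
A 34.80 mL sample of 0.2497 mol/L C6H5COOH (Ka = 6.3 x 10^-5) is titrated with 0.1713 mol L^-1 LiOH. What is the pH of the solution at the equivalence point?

8.60

n(C6H5COOH) = 0.2497 x 0.03480 = 0.008690 mol; V(LiOH) at equivalence = 0.008690/0.1713 = 0.05073 L.
At equivalence all the acid is converted to C6H5COO-; total volume = 0.03480 + 0.05073 = 0.08553 L, so [C6H5COO-] = 0.008690/0.08553 = 0.1016 M.
Kb = Kw/Ka = 1.0e-14 / 6.3 x 10^-5 = 1.59e-10.
[OH^-] = sqrt(Kb x [C6H5COO-]) = sqrt(1.59e-10 x 0.1016) = 4.02e-6 M.
pOH = 5.40, so pH = 14.00 - 5.40 = 8.60.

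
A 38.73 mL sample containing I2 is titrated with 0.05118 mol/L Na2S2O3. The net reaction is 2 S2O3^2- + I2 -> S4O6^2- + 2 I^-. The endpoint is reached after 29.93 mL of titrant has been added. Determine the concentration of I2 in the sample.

0.0198 M

n(Na2S2O3) = 0.05118 x 0.02993 = 0.001532 mol.
From the balanced equation, 2 mol Na2S2O3 reacts with 1 mol I2, so n(I2) = 0.001532 x 1/2 = 0.0007659 mol.
[I2] = 0.0007659 / 0.03873 L = 0.0198 M.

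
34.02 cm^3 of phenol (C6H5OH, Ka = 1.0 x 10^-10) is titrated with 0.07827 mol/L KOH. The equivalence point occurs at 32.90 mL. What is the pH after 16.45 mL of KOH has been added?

16.45 mL is exactly half the equivalence volume (32.90/2), i.e. the half-equivalence point.
There, n(HA) = n(A^-), so pH = pKa = -log(1.0 x 10^-10) = 10.00.

10.00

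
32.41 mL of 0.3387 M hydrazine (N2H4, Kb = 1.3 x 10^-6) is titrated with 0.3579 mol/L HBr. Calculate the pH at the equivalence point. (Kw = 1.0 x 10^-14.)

n(N2H4) = 0.3387 x 0.03241 = 0.01098 mol; V(HBr) at equivalence = 0.01098/0.3579 = 0.03067 L.
At equivalence the base is fully converted to N2H5+; total volume = 0.06308 L, so [N2H5+] = 0.01098/0.06308 = 0.1740 M.
Ka(N2H5+) = Kw/Kb = 1.0e-14 / 1.3 x 10^-6 = 7.69e-9.
[H^+] = sqrt(Ka x [N2H5+]) = sqrt(7.69e-9 x 0.1740) = 3.66e-5 M.
pH = -log(3.66e-5) = 4.44.

4.44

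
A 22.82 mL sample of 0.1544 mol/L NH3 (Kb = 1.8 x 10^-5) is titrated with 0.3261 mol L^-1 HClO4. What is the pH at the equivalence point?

5.12

n(NH3) = 0.1544 x 0.02282 = 0.003523 mol; V(HClO4) at equivalence = 0.003523/0.3261 = 0.01080 L.
At equivalence the base is fully converted to NH4+; total volume = 0.03362 L, so [NH4+] = 0.003523/0.03362 = 0.1048 M.
Ka(NH4+) = Kw/Kb = 1.0e-14 / 1.8 x 10^-5 = 5.56e-10.
[H^+] = sqrt(Ka x [NH4+]) = sqrt(5.56e-10 x 0.1048) = 7.63e-6 M.
pH = -log(7.63e-6) = 5.12.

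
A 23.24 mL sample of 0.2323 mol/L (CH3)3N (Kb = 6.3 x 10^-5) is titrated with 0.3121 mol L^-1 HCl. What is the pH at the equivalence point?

n((CH3)3N) = 0.2323 x 0.02324 = 0.005399 mol; V(HCl) at equivalence = 0.005399/0.3121 = 0.01730 L.
At equivalence the base is fully converted to (CH3)3NH+; total volume = 0.04054 L, so [(CH3)3NH+] = 0.005399/0.04054 = 0.1332 M.
Ka((CH3)3NH+) = Kw/Kb = 1.0e-14 / 6.3 x 10^-5 = 1.59e-10.
[H^+] = sqrt(Ka x [(CH3)3NH+]) = sqrt(1.59e-10 x 0.1332) = 4.60e-6 M.
pH = -log(4.60e-6) = 5.34.

5.34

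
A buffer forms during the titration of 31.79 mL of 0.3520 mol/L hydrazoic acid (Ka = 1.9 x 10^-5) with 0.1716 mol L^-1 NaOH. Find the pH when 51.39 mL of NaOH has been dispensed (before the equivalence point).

5.29

Initial n(HN3) = 0.3520 x 0.03179 = 0.01119 mol.
n(NaOH) added = 0.1716 x 0.05139 = 0.008819 mol, converting that many moles of HN3 to N3-.
Remaining n(HN3) = 0.002372 mol; n(N3-) = 0.008819 mol.
By Henderson-Hasselbalch, pH = pKa + log([A^-]/[HA]) = 4.72 + log(0.008819/0.002372) = 4.72 + (+0.57) = 5.29.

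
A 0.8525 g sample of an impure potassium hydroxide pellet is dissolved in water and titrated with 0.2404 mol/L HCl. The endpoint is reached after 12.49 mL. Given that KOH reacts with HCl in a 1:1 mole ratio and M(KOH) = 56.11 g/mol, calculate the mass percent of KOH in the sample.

n(HCl) = 0.2404 x 0.01249 = 0.003003 mol.
n(KOH) = 0.003003 / 1 = 0.003003 mol.
mass of KOH = 0.003003 x 56.11 = 0.1685 g.
% purity = 0.1685 / 0.8525 x 100 = 19.8%.

19.8%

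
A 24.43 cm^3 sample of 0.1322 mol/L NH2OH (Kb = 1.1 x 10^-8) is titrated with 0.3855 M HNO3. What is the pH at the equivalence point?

3.52

n(NH2OH) = 0.1322 x 0.02443 = 0.003230 mol; V(HNO3) at equivalence = 0.003230/0.3855 = 0.008378 L.
At equivalence the base is fully converted to NH3OH+; total volume = 0.03281 L, so [NH3OH+] = 0.003230/0.03281 = 0.09844 M.
Ka(NH3OH+) = Kw/Kb = 1.0e-14 / 1.1 x 10^-8 = 9.09e-7.
[H^+] = sqrt(Ka x [NH3OH+]) = sqrt(9.09e-7 x 0.09844) = 0.000299 M.
pH = -log(0.000299) = 3.52.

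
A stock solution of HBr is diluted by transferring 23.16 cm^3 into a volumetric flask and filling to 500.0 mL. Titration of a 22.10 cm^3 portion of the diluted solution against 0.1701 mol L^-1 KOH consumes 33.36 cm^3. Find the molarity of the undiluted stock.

n(KOH) = 0.1701 x 0.03336 = 0.005675 mol.
n(HBr) in the aliquot = 0.005675 mol.
[diluted HBr] = 0.005675 / 0.02210 = 0.2568 M.
Dilution factor = 500.0/23.16 = 21.59, so [stock] = 0.2568 x 21.59 = 5.54 M.

5.54 M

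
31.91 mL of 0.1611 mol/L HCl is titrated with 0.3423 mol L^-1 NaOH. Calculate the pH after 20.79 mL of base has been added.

12.57

n(acid) = 0.1611 x 0.03191 = 0.005141 mol; n(NaOH) added = 0.3423 x 0.02079 = 0.007116 mol.
Base is in excess by 0.007116 - 0.005141 = 0.001976 mol in a total volume of 0.05270 L.
[OH^-] = 0.001976/0.05270 = 0.03749 M, so pOH = 1.43 and pH = 14.00 - 1.43 = 12.57.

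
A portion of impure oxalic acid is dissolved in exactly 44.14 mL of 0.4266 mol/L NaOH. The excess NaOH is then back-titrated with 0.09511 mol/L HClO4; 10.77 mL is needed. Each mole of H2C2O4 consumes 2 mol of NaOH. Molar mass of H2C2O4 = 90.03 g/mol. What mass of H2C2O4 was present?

0.802 g

Total n(NaOH) added = 0.4266 x 0.04414 = 0.01883 mol.
n(HClO4) used = 0.09511 x 0.01077 = 0.001024 mol, which equals the excess n(NaOH).
So n(NaOH) consumed by the sample = 0.01883 - 0.001024 = 0.01781 mol.
n(H2C2O4) = 0.01781 / 2 = 0.008903 mol.
mass = 0.008903 mol x 90.03 g/mol = 0.802 g.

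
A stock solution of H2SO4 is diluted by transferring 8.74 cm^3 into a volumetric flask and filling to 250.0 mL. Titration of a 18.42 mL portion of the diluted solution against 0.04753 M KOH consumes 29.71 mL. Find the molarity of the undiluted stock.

n(KOH) = 0.04753 x 0.02971 = 0.001412 mol.
n(H2SO4) in the aliquot = 0.001412 x 1/2 = 0.0007061 mol.
[diluted H2SO4] = 0.0007061 / 0.01842 = 0.03833 M.
Dilution factor = 250.0/8.740 = 28.60, so [stock] = 0.03833 x 28.60 = 1.10 M.

1.10 M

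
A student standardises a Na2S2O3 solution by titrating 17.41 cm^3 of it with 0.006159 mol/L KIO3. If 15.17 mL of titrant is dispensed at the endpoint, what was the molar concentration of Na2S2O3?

0.0322 M

n(KIO3) = 0.006159 x 0.01517 = 9.343e-5 mol.
From the balanced equation, 1 mol KIO3 reacts with 6 mol Na2S2O3, so n(Na2S2O3) = 9.343e-5 x 6/1 = 0.0005606 mol.
[Na2S2O3] = 0.0005606 / 0.01741 L = 0.0322 M.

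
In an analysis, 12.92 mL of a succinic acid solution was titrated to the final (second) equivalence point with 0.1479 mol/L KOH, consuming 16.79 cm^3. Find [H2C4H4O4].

0.0961 M

n(KOH) = 0.1479 x 0.01679 = 0.002483 mol.
At the final (second) equivalence point, 2 mol OH^- react per mol H2C4H4O4, so n(H2C4H4O4) = 0.002483 / 2 = 0.001242 mol.
[H2C4H4O4] = 0.001242 / 0.01292 L = 0.0961 M.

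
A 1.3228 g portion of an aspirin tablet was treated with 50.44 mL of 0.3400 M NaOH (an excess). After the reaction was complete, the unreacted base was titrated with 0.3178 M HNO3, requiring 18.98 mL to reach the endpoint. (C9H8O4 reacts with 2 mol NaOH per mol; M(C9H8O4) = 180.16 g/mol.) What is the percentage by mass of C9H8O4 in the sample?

Total n(NaOH) added = 0.3400 x 0.05044 = 0.01715 mol.
n(HNO3) used = 0.3178 x 0.01898 = 0.006032 mol, which equals the excess n(NaOH).
So n(NaOH) consumed by the sample = 0.01715 - 0.006032 = 0.01112 mol.
n(C9H8O4) = 0.01112 / 2 = 0.005559 mol.
mass C9H8O4 = 0.005559 x 180.16 = 1.001 g, so %C9H8O4 = 1.001/1.3228 x 100 = 75.7%.

75.7%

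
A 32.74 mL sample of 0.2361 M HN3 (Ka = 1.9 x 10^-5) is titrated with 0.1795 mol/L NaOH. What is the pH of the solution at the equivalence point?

8.86

n(HN3) = 0.2361 x 0.03274 = 0.007730 mol; V(NaOH) at equivalence = 0.007730/0.1795 = 0.04306 L.
At equivalence all the acid is converted to N3-; total volume = 0.03274 + 0.04306 = 0.07580 L, so [N3-] = 0.007730/0.07580 = 0.1020 M.
Kb = Kw/Ka = 1.0e-14 / 1.9 x 10^-5 = 5.26e-10.
[OH^-] = sqrt(Kb x [N3-]) = sqrt(5.26e-10 x 0.1020) = 7.33e-6 M.
pOH = 5.14, so pH = 14.00 - 5.14 = 8.86.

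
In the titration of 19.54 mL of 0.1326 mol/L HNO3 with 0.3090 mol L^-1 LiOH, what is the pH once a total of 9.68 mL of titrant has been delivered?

n(acid) = 0.1326 x 0.01954 = 0.002591 mol; n(LiOH) added = 0.3090 x 0.009680 = 0.002991 mol.
Base is in excess by 0.002991 - 0.002591 = 0.0004001 mol in a total volume of 0.02922 L.
[OH^-] = 0.0004001/0.02922 = 0.01369 M, so pOH = 1.86 and pH = 14.00 - 1.86 = 12.14.

12.14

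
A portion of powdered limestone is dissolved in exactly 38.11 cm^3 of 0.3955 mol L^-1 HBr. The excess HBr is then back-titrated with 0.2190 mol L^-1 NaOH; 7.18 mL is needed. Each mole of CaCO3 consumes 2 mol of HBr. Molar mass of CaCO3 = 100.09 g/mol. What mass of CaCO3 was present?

Total n(HBr) added = 0.3955 x 0.03811 = 0.01507 mol.
n(NaOH) used = 0.2190 x 0.007180 = 0.001572 mol, which equals the excess n(HBr).
So n(HBr) consumed by the sample = 0.01507 - 0.001572 = 0.01350 mol.
n(CaCO3) = 0.01350 / 2 = 0.006750 mol.
mass = 0.006750 mol x 100.09 g/mol = 0.676 g.

0.676 g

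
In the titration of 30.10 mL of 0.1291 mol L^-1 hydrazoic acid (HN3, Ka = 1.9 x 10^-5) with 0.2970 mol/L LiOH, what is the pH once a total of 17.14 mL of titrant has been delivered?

12.41

n(acid) = 0.1291 x 0.03010 = 0.003886 mol; n(LiOH) added = 0.2970 x 0.01714 = 0.005091 mol.
Base is in excess by 0.005091 - 0.003886 = 0.001205 mol in a total volume of 0.04724 L.
[OH^-] = 0.001205/0.04724 = 0.02550 M, so pOH = 1.59 and pH = 14.00 - 1.59 = 12.41.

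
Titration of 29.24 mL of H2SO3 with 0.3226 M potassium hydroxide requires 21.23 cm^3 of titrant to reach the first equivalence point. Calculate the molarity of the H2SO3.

0.234 M

n(KOH) = 0.3226 x 0.02123 = 0.006849 mol.
At the first equivalence point, 1 mol OH^- react per mol H2SO3, so n(H2SO3) = 0.006849 / 1 = 0.006849 mol.
[H2SO3] = 0.006849 / 0.02924 L = 0.234 M.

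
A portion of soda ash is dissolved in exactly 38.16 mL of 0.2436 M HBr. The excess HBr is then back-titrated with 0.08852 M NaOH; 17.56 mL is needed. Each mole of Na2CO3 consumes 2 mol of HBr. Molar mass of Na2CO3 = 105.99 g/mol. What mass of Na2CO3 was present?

Total n(HBr) added = 0.2436 x 0.03816 = 0.009296 mol.
n(NaOH) used = 0.08852 x 0.01756 = 0.001554 mol, which equals the excess n(HBr).
So n(HBr) consumed by the sample = 0.009296 - 0.001554 = 0.007741 mol.
n(Na2CO3) = 0.007741 / 2 = 0.003871 mol.
mass = 0.003871 mol x 105.99 g/mol = 0.410 g.

0.410 g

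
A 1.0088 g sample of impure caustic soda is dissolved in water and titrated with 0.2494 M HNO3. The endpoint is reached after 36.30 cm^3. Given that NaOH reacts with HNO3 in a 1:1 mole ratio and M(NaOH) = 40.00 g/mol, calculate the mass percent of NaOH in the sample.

35.9%

n(HNO3) = 0.2494 x 0.03630 = 0.009053 mol.
n(NaOH) = 0.009053 / 1 = 0.009053 mol.
mass of NaOH = 0.009053 x 40.00 = 0.3621 g.
% purity = 0.3621 / 1.0088 x 100 = 35.9%.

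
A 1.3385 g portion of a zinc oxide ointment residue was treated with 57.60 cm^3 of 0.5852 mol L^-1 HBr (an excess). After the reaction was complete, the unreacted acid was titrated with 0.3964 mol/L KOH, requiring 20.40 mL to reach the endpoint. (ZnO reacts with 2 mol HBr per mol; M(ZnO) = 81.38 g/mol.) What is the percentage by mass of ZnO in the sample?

Total n(HBr) added = 0.5852 x 0.05760 = 0.03371 mol.
n(KOH) used = 0.3964 x 0.02040 = 0.008087 mol, which equals the excess n(HBr).
So n(HBr) consumed by the sample = 0.03371 - 0.008087 = 0.02562 mol.
n(ZnO) = 0.02562 / 2 = 0.01281 mol.
mass ZnO = 0.01281 x 81.38 = 1.043 g, so %ZnO = 1.043/1.3385 x 100 = 77.9%.

77.9%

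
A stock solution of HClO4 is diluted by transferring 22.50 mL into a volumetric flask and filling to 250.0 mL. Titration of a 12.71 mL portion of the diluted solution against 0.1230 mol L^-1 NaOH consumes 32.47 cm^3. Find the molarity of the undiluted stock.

n(NaOH) = 0.1230 x 0.03247 = 0.003994 mol.
n(HClO4) in the aliquot = 0.003994 mol.
[diluted HClO4] = 0.003994 / 0.01271 = 0.3142 M.
Dilution factor = 250.0/22.50 = 11.11, so [stock] = 0.3142 x 11.11 = 3.49 M.

3.49 M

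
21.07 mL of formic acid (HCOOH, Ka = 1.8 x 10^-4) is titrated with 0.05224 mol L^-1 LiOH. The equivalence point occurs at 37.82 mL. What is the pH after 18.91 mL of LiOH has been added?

3.74

18.91 mL is exactly half the equivalence volume (37.82/2), i.e. the half-equivalence point.
There, n(HA) = n(A^-), so pH = pKa = -log(1.8 x 10^-4) = 3.74.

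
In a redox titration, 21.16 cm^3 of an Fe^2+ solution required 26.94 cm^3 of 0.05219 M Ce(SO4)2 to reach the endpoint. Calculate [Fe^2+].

0.0664 M

n(Ce(SO4)2) = 0.05219 x 0.02694 = 0.001406 mol.
From the balanced equation, 1 mol Ce(SO4)2 reacts with 1 mol Fe^2+, so n(Fe^2+) = 0.001406 x 1/1 = 0.001406 mol.
[Fe^2+] = 0.001406 / 0.02116 L = 0.0664 M.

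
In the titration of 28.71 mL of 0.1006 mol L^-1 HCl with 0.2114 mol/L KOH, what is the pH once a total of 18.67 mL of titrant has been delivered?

n(acid) = 0.1006 x 0.02871 = 0.002888 mol; n(KOH) added = 0.2114 x 0.01867 = 0.003947 mol.
Base is in excess by 0.003947 - 0.002888 = 0.001059 mol in a total volume of 0.04738 L.
[OH^-] = 0.001059/0.04738 = 0.02234 M, so pOH = 1.65 and pH = 14.00 - 1.65 = 12.35.

12.35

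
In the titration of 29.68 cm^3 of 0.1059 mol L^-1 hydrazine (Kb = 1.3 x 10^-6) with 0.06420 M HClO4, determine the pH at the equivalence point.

4.76

n(N2H4) = 0.1059 x 0.02968 = 0.003143 mol; V(HClO4) at equivalence = 0.003143/0.06420 = 0.04896 L.
At equivalence the base is fully converted to N2H5+; total volume = 0.07864 L, so [N2H5+] = 0.003143/0.07864 = 0.03997 M.
Ka(N2H5+) = Kw/Kb = 1.0e-14 / 1.3 x 10^-6 = 7.69e-9.
[H^+] = sqrt(Ka x [N2H5+]) = sqrt(7.69e-9 x 0.03997) = 1.75e-5 M.
pH = -log(1.75e-5) = 4.76.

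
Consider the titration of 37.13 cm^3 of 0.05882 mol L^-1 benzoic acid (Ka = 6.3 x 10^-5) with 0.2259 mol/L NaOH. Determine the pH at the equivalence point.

8.43

n(C6H5COOH) = 0.05882 x 0.03713 = 0.002184 mol; V(NaOH) at equivalence = 0.002184/0.2259 = 0.009668 L.
At equivalence all the acid is converted to C6H5COO-; total volume = 0.03713 + 0.009668 = 0.04680 L, so [C6H5COO-] = 0.002184/0.04680 = 0.04667 M.
Kb = Kw/Ka = 1.0e-14 / 6.3 x 10^-5 = 1.59e-10.
[OH^-] = sqrt(Kb x [C6H5COO-]) = sqrt(1.59e-10 x 0.04667) = 2.72e-6 M.
pOH = 5.57, so pH = 14.00 - 5.57 = 8.43.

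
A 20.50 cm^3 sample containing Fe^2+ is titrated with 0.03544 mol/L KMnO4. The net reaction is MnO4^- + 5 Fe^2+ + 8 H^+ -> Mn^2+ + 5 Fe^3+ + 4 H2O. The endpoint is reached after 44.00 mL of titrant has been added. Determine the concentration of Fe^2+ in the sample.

n(KMnO4) = 0.03544 x 0.04400 = 0.001559 mol.
From the balanced equation, 1 mol KMnO4 reacts with 5 mol Fe^2+, so n(Fe^2+) = 0.001559 x 5/1 = 0.007797 mol.
[Fe^2+] = 0.007797 / 0.02050 L = 0.380 M.

0.380 M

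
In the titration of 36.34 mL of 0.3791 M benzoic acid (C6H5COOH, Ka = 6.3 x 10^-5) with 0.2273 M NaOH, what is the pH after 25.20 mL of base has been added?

Initial n(C6H5COOH) = 0.3791 x 0.03634 = 0.01378 mol.
n(NaOH) added = 0.2273 x 0.02520 = 0.005728 mol, converting that many moles of C6H5COOH to C6H5COO-.
Remaining n(C6H5COOH) = 0.008049 mol; n(C6H5COO-) = 0.005728 mol.
By Henderson-Hasselbalch, pH = pKa + log([A^-]/[HA]) = 4.20 + log(0.005728/0.008049) = 4.20 + (-0.15) = 4.05.

4.05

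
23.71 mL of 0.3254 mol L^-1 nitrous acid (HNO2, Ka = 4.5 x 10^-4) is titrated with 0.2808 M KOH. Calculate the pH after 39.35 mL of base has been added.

12.72

n(acid) = 0.3254 x 0.02371 = 0.007715 mol; n(KOH) added = 0.2808 x 0.03935 = 0.01105 mol.
Base is in excess by 0.01105 - 0.007715 = 0.003334 mol in a total volume of 0.06306 L.
[OH^-] = 0.003334/0.06306 = 0.05287 M, so pOH = 1.28 and pH = 14.00 - 1.28 = 12.72.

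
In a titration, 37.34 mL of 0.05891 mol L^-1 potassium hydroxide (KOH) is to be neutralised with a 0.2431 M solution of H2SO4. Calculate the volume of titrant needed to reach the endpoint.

n(KOH) = 0.05891 mol/L x 0.03734 L = 0.002200 mol.
The neutralisation is 2 KOH : 1 H2SO4, so n(H2SO4) = 0.002200 x 1/2 = 0.001100 mol.
V(H2SO4) = 0.001100 / 0.2431 = 0.004524 L = 4.52 mL.

4.52 mL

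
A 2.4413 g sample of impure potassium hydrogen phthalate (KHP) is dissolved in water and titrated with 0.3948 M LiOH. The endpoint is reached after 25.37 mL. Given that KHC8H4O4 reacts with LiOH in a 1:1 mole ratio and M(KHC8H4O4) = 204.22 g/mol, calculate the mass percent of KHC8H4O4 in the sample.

83.8%

n(LiOH) = 0.3948 x 0.02537 = 0.01002 mol.
n(KHC8H4O4) = 0.01002 / 1 = 0.01002 mol.
mass of KHC8H4O4 = 0.01002 x 204.22 = 2.045 g.
% purity = 2.045 / 2.4413 x 100 = 83.8%.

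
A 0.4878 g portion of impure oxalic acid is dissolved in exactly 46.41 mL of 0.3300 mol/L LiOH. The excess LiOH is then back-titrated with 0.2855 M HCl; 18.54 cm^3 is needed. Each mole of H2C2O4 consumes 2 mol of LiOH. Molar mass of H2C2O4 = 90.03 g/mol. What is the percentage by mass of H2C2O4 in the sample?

Total n(LiOH) added = 0.3300 x 0.04641 = 0.01532 mol.
n(HCl) used = 0.2855 x 0.01854 = 0.005293 mol, which equals the excess n(LiOH).
So n(LiOH) consumed by the sample = 0.01532 - 0.005293 = 0.01002 mol.
n(H2C2O4) = 0.01002 / 2 = 0.005011 mol.
mass H2C2O4 = 0.005011 x 90.03 = 0.4511 g, so %H2C2O4 = 0.4511/0.4878 x 100 = 92.5%.

92.5%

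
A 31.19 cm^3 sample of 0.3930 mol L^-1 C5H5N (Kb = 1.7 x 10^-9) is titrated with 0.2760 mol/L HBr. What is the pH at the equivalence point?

n(C5H5N) = 0.3930 x 0.03119 = 0.01226 mol; V(HBr) at equivalence = 0.01226/0.2760 = 0.04441 L.
At equivalence the base is fully converted to C5H5NH+; total volume = 0.07560 L, so [C5H5NH+] = 0.01226/0.07560 = 0.1621 M.
Ka(C5H5NH+) = Kw/Kb = 1.0e-14 / 1.7 x 10^-9 = 5.88e-6.
[H^+] = sqrt(Ka x [C5H5NH+]) = sqrt(5.88e-6 x 0.1621) = 0.000977 M.
pH = -log(0.000977) = 3.01.

3.01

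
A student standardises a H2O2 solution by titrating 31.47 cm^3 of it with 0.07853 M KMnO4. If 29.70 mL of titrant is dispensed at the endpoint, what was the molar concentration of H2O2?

n(KMnO4) = 0.07853 x 0.02970 = 0.002332 mol.
From the balanced equation, 2 mol KMnO4 reacts with 5 mol H2O2, so n(H2O2) = 0.002332 x 5/2 = 0.005831 mol.
[H2O2] = 0.005831 / 0.03147 L = 0.185 M.

0.185 M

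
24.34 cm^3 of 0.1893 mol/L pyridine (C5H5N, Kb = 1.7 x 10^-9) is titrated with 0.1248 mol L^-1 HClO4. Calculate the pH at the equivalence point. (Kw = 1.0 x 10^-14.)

n(C5H5N) = 0.1893 x 0.02434 = 0.004608 mol; V(HClO4) at equivalence = 0.004608/0.1248 = 0.03692 L.
At equivalence the base is fully converted to C5H5NH+; total volume = 0.06126 L, so [C5H5NH+] = 0.004608/0.06126 = 0.07521 M.
Ka(C5H5NH+) = Kw/Kb = 1.0e-14 / 1.7 x 10^-9 = 5.88e-6.
[H^+] = sqrt(Ka x [C5H5NH+]) = sqrt(5.88e-6 x 0.07521) = 0.000665 M.
pH = -log(0.000665) = 3.18.

3.18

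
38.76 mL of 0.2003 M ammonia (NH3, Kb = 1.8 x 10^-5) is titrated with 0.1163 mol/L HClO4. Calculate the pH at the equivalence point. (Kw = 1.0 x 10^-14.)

5.19

n(NH3) = 0.2003 x 0.03876 = 0.007764 mol; V(HClO4) at equivalence = 0.007764/0.1163 = 0.06676 L.
At equivalence the base is fully converted to NH4+; total volume = 0.1055 L, so [NH4+] = 0.007764/0.1055 = 0.07358 M.
Ka(NH4+) = Kw/Kb = 1.0e-14 / 1.8 x 10^-5 = 5.56e-10.
[H^+] = sqrt(Ka x [NH4+]) = sqrt(5.56e-10 x 0.07358) = 6.39e-6 M.
pH = -log(6.39e-6) = 5.19.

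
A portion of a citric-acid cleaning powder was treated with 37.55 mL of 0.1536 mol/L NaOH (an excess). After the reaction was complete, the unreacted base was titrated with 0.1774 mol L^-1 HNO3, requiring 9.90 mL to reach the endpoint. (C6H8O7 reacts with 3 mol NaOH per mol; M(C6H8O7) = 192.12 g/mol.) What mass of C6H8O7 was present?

Total n(NaOH) added = 0.1536 x 0.03755 = 0.005768 mol.
n(HNO3) used = 0.1774 x 0.009900 = 0.001756 mol, which equals the excess n(NaOH).
So n(NaOH) consumed by the sample = 0.005768 - 0.001756 = 0.004011 mol.
n(C6H8O7) = 0.004011 / 3 = 0.001337 mol.
mass = 0.001337 mol x 192.12 g/mol = 0.257 g.

0.257 g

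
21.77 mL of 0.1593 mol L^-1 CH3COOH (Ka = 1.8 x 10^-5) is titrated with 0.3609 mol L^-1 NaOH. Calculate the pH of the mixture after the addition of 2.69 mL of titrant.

4.33

Initial n(CH3COOH) = 0.1593 x 0.02177 = 0.003468 mol.
n(NaOH) added = 0.3609 x 0.002690 = 0.0009708 mol, converting that many moles of CH3COOH to CH3COO-.
Remaining n(CH3COOH) = 0.002497 mol; n(CH3COO-) = 0.0009708 mol.
By Henderson-Hasselbalch, pH = pKa + log([A^-]/[HA]) = 4.74 + log(0.0009708/0.002497) = 4.74 + (-0.41) = 4.33.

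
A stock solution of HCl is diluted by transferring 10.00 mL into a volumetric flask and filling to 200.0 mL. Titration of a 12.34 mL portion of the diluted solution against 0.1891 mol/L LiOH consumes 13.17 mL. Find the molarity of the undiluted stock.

n(LiOH) = 0.1891 x 0.01317 = 0.002490 mol.
n(HCl) in the aliquot = 0.002490 mol.
[diluted HCl] = 0.002490 / 0.01234 = 0.2018 M.
Dilution factor = 200.0/10.00 = 20.00, so [stock] = 0.2018 x 20.00 = 4.04 M.

4.04 M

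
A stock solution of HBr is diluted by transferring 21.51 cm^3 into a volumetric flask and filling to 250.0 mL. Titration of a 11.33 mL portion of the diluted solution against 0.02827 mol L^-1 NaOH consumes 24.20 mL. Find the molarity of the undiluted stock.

n(NaOH) = 0.02827 x 0.02420 = 0.0006841 mol.
n(HBr) in the aliquot = 0.0006841 mol.
[diluted HBr] = 0.0006841 / 0.01133 = 0.06038 M.
Dilution factor = 250.0/21.51 = 11.62, so [stock] = 0.06038 x 11.62 = 0.702 M.

0.702 M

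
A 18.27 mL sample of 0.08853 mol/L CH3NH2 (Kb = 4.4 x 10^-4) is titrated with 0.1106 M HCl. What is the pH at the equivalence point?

n(CH3NH2) = 0.08853 x 0.01827 = 0.001617 mol; V(HCl) at equivalence = 0.001617/0.1106 = 0.01462 L.
At equivalence the base is fully converted to CH3NH3+; total volume = 0.03289 L, so [CH3NH3+] = 0.001617/0.03289 = 0.04917 M.
Ka(CH3NH3+) = Kw/Kb = 1.0e-14 / 4.4 x 10^-4 = 2.27e-11.
[H^+] = sqrt(Ka x [CH3NH3+]) = sqrt(2.27e-11 x 0.04917) = 1.06e-6 M.
pH = -log(1.06e-6) = 5.98.

5.98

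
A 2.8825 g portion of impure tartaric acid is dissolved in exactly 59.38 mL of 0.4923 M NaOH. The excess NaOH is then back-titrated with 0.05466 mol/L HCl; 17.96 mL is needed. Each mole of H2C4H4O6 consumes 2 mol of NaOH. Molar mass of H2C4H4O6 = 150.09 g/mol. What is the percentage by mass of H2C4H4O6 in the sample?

Total n(NaOH) added = 0.4923 x 0.05938 = 0.02923 mol.
n(HCl) used = 0.05466 x 0.01796 = 0.0009817 mol, which equals the excess n(NaOH).
So n(NaOH) consumed by the sample = 0.02923 - 0.0009817 = 0.02825 mol.
n(H2C4H4O6) = 0.02825 / 2 = 0.01413 mol.
mass H2C4H4O6 = 0.01413 x 150.09 = 2.120 g, so %H2C4H4O6 = 2.120/2.8825 x 100 = 73.6%.

73.6%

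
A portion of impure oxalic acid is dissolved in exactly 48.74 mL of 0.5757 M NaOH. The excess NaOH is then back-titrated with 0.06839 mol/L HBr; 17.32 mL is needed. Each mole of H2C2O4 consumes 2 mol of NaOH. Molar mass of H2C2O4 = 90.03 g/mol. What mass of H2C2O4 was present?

1.21 g

Total n(NaOH) added = 0.5757 x 0.04874 = 0.02806 mol.
n(HBr) used = 0.06839 x 0.01732 = 0.001185 mol, which equals the excess n(NaOH).
So n(NaOH) consumed by the sample = 0.02806 - 0.001185 = 0.02688 mol.
n(H2C2O4) = 0.02688 / 2 = 0.01344 mol.
mass = 0.01344 mol x 90.03 g/mol = 1.21 g.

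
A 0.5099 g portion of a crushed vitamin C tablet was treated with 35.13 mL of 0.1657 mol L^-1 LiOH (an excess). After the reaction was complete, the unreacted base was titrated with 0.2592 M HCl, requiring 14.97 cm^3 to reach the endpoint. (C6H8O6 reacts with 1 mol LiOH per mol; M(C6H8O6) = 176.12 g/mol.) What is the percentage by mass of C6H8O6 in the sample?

Total n(LiOH) added = 0.1657 x 0.03513 = 0.005821 mol.
n(HCl) used = 0.2592 x 0.01497 = 0.003880 mol, which equals the excess n(LiOH).
So n(LiOH) consumed by the sample = 0.005821 - 0.003880 = 0.001941 mol.
n(C6H8O6) = 0.001941 / 1 = 0.001941 mol.
mass C6H8O6 = 0.001941 x 176.12 = 0.3418 g, so %C6H8O6 = 0.3418/0.5099 x 100 = 67.0%.

67.0%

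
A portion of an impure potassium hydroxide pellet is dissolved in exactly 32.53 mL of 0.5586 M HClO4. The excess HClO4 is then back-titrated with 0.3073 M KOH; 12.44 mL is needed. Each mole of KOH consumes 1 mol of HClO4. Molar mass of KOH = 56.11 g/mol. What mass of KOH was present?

Total n(HClO4) added = 0.5586 x 0.03253 = 0.01817 mol.
n(KOH) used = 0.3073 x 0.01244 = 0.003823 mol, which equals the excess n(HClO4).
So n(HClO4) consumed by the sample = 0.01817 - 0.003823 = 0.01435 mol.
n(KOH) = 0.01435 / 1 = 0.01435 mol.
mass = 0.01435 mol x 56.11 g/mol = 0.805 g.

0.805 g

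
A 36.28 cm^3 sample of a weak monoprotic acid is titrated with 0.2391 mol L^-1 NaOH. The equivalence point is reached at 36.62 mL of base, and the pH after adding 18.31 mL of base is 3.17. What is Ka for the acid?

6.8 x 10^-4

18.31 mL is half of the equivalence volume, so this is the half-equivalence point where [HA] = [A^-].
At half-equivalence pH = pKa, so pKa = 3.17.
Ka = 10^(-3.17) = 6.8 x 10^-4.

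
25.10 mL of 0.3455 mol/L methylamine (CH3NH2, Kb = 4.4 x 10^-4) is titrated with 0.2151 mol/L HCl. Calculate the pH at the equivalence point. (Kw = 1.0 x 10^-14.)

5.76

n(CH3NH2) = 0.3455 x 0.02510 = 0.008672 mol; V(HCl) at equivalence = 0.008672/0.2151 = 0.04032 L.
At equivalence the base is fully converted to CH3NH3+; total volume = 0.06542 L, so [CH3NH3+] = 0.008672/0.06542 = 0.1326 M.
Ka(CH3NH3+) = Kw/Kb = 1.0e-14 / 4.4 x 10^-4 = 2.27e-11.
[H^+] = sqrt(Ka x [CH3NH3+]) = sqrt(2.27e-11 x 0.1326) = 1.74e-6 M.
pH = -log(1.74e-6) = 5.76.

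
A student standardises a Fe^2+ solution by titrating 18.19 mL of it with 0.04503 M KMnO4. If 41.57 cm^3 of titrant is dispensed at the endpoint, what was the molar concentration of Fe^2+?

n(KMnO4) = 0.04503 x 0.04157 = 0.001872 mol.
From the balanced equation, 1 mol KMnO4 reacts with 5 mol Fe^2+, so n(Fe^2+) = 0.001872 x 5/1 = 0.009359 mol.
[Fe^2+] = 0.009359 / 0.01819 L = 0.515 M.

0.515 M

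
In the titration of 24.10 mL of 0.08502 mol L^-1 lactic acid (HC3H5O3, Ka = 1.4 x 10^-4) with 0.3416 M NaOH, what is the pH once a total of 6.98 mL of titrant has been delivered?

12.03

n(acid) = 0.08502 x 0.02410 = 0.002049 mol; n(NaOH) added = 0.3416 x 0.006980 = 0.002384 mol.
Base is in excess by 0.002384 - 0.002049 = 0.0003354 mol in a total volume of 0.03108 L.
[OH^-] = 0.0003354/0.03108 = 0.01079 M, so pOH = 1.97 and pH = 14.00 - 1.97 = 12.03.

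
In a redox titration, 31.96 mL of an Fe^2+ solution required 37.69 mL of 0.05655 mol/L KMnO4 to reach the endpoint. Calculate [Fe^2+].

n(KMnO4) = 0.05655 x 0.03769 = 0.002131 mol.
From the balanced equation, 1 mol KMnO4 reacts with 5 mol Fe^2+, so n(Fe^2+) = 0.002131 x 5/1 = 0.01066 mol.
[Fe^2+] = 0.01066 / 0.03196 L = 0.333 M.

0.333 M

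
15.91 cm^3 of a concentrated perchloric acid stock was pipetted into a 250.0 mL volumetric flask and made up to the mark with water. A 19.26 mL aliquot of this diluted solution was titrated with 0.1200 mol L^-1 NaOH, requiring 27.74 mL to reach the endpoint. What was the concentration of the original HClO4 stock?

n(NaOH) = 0.1200 x 0.02774 = 0.003329 mol.
n(HClO4) in the aliquot = 0.003329 mol.
[diluted HClO4] = 0.003329 / 0.01926 = 0.1728 M.
Dilution factor = 250.0/15.91 = 15.71, so [stock] = 0.1728 x 15.71 = 2.72 M.

2.72 M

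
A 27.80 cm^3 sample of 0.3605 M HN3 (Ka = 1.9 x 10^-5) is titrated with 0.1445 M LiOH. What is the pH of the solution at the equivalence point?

8.87

n(HN3) = 0.3605 x 0.02780 = 0.01002 mol; V(LiOH) at equivalence = 0.01002/0.1445 = 0.06936 L.
At equivalence all the acid is converted to N3-; total volume = 0.02780 + 0.06936 = 0.09716 L, so [N3-] = 0.01002/0.09716 = 0.1032 M.
Kb = Kw/Ka = 1.0e-14 / 1.9 x 10^-5 = 5.26e-10.
[OH^-] = sqrt(Kb x [N3-]) = sqrt(5.26e-10 x 0.1032) = 7.37e-6 M.
pOH = 5.13, so pH = 14.00 - 5.13 = 8.87.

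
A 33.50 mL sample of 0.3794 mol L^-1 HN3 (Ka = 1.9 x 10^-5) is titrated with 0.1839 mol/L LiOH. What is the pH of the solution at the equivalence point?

8.91

n(HN3) = 0.3794 x 0.03350 = 0.01271 mol; V(LiOH) at equivalence = 0.01271/0.1839 = 0.06911 L.
At equivalence all the acid is converted to N3-; total volume = 0.03350 + 0.06911 = 0.1026 L, so [N3-] = 0.01271/0.1026 = 0.1239 M.
Kb = Kw/Ka = 1.0e-14 / 1.9 x 10^-5 = 5.26e-10.
[OH^-] = sqrt(Kb x [N3-]) = sqrt(5.26e-10 x 0.1239) = 8.07e-6 M.
pOH = 5.09, so pH = 14.00 - 5.09 = 8.91.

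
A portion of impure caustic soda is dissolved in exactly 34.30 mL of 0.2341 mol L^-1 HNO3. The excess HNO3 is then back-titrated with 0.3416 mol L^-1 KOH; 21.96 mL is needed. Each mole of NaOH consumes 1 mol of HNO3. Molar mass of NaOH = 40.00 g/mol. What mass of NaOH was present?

0.0211 g

Total n(HNO3) added = 0.2341 x 0.03430 = 0.008030 mol.
n(KOH) used = 0.3416 x 0.02196 = 0.007502 mol, which equals the excess n(HNO3).
So n(HNO3) consumed by the sample = 0.008030 - 0.007502 = 0.0005281 mol.
n(NaOH) = 0.0005281 / 1 = 0.0005281 mol.
mass = 0.0005281 mol x 40.00 g/mol = 0.0211 g.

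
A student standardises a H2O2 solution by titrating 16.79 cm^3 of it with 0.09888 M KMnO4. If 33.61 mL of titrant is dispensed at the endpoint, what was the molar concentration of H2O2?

n(KMnO4) = 0.09888 x 0.03361 = 0.003323 mol.
From the balanced equation, 2 mol KMnO4 reacts with 5 mol H2O2, so n(H2O2) = 0.003323 x 5/2 = 0.008308 mol.
[H2O2] = 0.008308 / 0.01679 L = 0.495 M.

0.495 M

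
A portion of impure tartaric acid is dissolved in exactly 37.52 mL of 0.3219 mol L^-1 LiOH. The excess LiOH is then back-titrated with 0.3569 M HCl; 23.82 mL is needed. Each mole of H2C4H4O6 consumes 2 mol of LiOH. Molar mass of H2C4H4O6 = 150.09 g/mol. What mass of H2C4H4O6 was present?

Total n(LiOH) added = 0.3219 x 0.03752 = 0.01208 mol.
n(HCl) used = 0.3569 x 0.02382 = 0.008501 mol, which equals the excess n(LiOH).
So n(LiOH) consumed by the sample = 0.01208 - 0.008501 = 0.003576 mol.
n(H2C4H4O6) = 0.003576 / 2 = 0.001788 mol.
mass = 0.001788 mol x 150.09 g/mol = 0.268 g.

0.268 g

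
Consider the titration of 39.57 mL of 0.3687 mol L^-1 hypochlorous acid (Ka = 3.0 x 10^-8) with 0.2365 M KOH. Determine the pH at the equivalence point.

n(HClO) = 0.3687 x 0.03957 = 0.01459 mol; V(KOH) at equivalence = 0.01459/0.2365 = 0.06169 L.
At equivalence all the acid is converted to ClO-; total volume = 0.03957 + 0.06169 = 0.1013 L, so [ClO-] = 0.01459/0.1013 = 0.1441 M.
Kb = Kw/Ka = 1.0e-14 / 3.0 x 10^-8 = 3.33e-7.
[OH^-] = sqrt(Kb x [ClO-]) = sqrt(3.33e-7 x 0.1441) = 0.000219 M.
pOH = 3.66, so pH = 14.00 - 3.66 = 10.34.

10.34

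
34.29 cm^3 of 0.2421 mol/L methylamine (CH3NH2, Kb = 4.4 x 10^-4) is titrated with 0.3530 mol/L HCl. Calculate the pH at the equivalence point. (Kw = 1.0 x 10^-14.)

n(CH3NH2) = 0.2421 x 0.03429 = 0.008302 mol; V(HCl) at equivalence = 0.008302/0.3530 = 0.02352 L.
At equivalence the base is fully converted to CH3NH3+; total volume = 0.05781 L, so [CH3NH3+] = 0.008302/0.05781 = 0.1436 M.
Ka(CH3NH3+) = Kw/Kb = 1.0e-14 / 4.4 x 10^-4 = 2.27e-11.
[H^+] = sqrt(Ka x [CH3NH3+]) = sqrt(2.27e-11 x 0.1436) = 1.81e-6 M.
pH = -log(1.81e-6) = 5.74.

5.74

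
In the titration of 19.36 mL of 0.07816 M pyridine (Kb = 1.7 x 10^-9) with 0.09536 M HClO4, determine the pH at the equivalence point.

3.30

n(C5H5N) = 0.07816 x 0.01936 = 0.001513 mol; V(HClO4) at equivalence = 0.001513/0.09536 = 0.01587 L.
At equivalence the base is fully converted to C5H5NH+; total volume = 0.03523 L, so [C5H5NH+] = 0.001513/0.03523 = 0.04295 M.
Ka(C5H5NH+) = Kw/Kb = 1.0e-14 / 1.7 x 10^-9 = 5.88e-6.
[H^+] = sqrt(Ka x [C5H5NH+]) = sqrt(5.88e-6 x 0.04295) = 0.000503 M.
pH = -log(0.000503) = 3.30.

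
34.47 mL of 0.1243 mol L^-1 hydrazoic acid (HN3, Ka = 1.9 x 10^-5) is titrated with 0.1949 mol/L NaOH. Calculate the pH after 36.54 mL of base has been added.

12.60

n(acid) = 0.1243 x 0.03447 = 0.004285 mol; n(NaOH) added = 0.1949 x 0.03654 = 0.007122 mol.
Base is in excess by 0.007122 - 0.004285 = 0.002837 mol in a total volume of 0.07101 L.
[OH^-] = 0.002837/0.07101 = 0.03995 M, so pOH = 1.40 and pH = 14.00 - 1.40 = 12.60.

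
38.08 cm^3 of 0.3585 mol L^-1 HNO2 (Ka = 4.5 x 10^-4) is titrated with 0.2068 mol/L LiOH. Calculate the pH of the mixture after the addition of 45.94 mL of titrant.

3.71

Initial n(HNO2) = 0.3585 x 0.03808 = 0.01365 mol.
n(LiOH) added = 0.2068 x 0.04594 = 0.009500 mol, converting that many moles of HNO2 to NO2-.
Remaining n(HNO2) = 0.004151 mol; n(NO2-) = 0.009500 mol.
By Henderson-Hasselbalch, pH = pKa + log([A^-]/[HA]) = 3.35 + log(0.009500/0.004151) = 3.35 + (+0.36) = 3.71.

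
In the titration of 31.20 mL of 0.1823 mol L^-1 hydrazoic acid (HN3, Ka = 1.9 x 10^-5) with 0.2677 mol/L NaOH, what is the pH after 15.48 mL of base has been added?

Initial n(HN3) = 0.1823 x 0.03120 = 0.005688 mol.
n(NaOH) added = 0.2677 x 0.01548 = 0.004144 mol, converting that many moles of HN3 to N3-.
Remaining n(HN3) = 0.001544 mol; n(N3-) = 0.004144 mol.
By Henderson-Hasselbalch, pH = pKa + log([A^-]/[HA]) = 4.72 + log(0.004144/0.001544) = 4.72 + (+0.43) = 5.15.

5.15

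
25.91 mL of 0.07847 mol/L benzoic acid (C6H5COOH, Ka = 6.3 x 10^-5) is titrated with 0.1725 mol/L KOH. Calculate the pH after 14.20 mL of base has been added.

n(acid) = 0.07847 x 0.02591 = 0.002033 mol; n(KOH) added = 0.1725 x 0.01420 = 0.002449 mol.
Base is in excess by 0.002449 - 0.002033 = 0.0004163 mol in a total volume of 0.04011 L.
[OH^-] = 0.0004163/0.04011 = 0.01038 M, so pOH = 1.98 and pH = 14.00 - 1.98 = 12.02.

12.02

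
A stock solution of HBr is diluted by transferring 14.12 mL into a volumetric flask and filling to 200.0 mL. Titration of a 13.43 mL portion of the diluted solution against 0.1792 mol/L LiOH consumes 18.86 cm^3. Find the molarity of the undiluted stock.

n(LiOH) = 0.1792 x 0.01886 = 0.003380 mol.
n(HBr) in the aliquot = 0.003380 mol.
[diluted HBr] = 0.003380 / 0.01343 = 0.2517 M.
Dilution factor = 200.0/14.12 = 14.16, so [stock] = 0.2517 x 14.16 = 3.56 M.

3.56 M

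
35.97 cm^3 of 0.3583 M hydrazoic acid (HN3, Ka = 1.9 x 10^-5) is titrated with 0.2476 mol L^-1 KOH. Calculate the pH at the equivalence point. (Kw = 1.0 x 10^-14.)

8.94

n(HN3) = 0.3583 x 0.03597 = 0.01289 mol; V(KOH) at equivalence = 0.01289/0.2476 = 0.05205 L.
At equivalence all the acid is converted to N3-; total volume = 0.03597 + 0.05205 = 0.08802 L, so [N3-] = 0.01289/0.08802 = 0.1464 M.
Kb = Kw/Ka = 1.0e-14 / 1.9 x 10^-5 = 5.26e-10.
[OH^-] = sqrt(Kb x [N3-]) = sqrt(5.26e-10 x 0.1464) = 8.78e-6 M.
pOH = 5.06, so pH = 14.00 - 5.06 = 8.94.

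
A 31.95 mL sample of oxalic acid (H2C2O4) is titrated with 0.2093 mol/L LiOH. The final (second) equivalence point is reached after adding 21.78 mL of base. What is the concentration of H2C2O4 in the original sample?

0.0713 M

n(LiOH) = 0.2093 x 0.02178 = 0.004559 mol.
At the final (second) equivalence point, 2 mol OH^- react per mol H2C2O4, so n(H2C2O4) = 0.004559 / 2 = 0.002279 mol.
[H2C2O4] = 0.002279 / 0.03195 L = 0.0713 M.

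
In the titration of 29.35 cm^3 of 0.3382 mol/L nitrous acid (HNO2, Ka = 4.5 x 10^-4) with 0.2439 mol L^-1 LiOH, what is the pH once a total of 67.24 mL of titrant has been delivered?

n(acid) = 0.3382 x 0.02935 = 0.009926 mol; n(LiOH) added = 0.2439 x 0.06724 = 0.01640 mol.
Base is in excess by 0.01640 - 0.009926 = 0.006474 mol in a total volume of 0.09659 L.
[OH^-] = 0.006474/0.09659 = 0.06702 M, so pOH = 1.17 and pH = 14.00 - 1.17 = 12.83.

12.83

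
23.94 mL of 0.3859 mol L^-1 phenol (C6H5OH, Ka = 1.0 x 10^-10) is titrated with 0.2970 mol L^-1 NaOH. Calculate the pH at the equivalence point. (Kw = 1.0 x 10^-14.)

11.61

n(C6H5OH) = 0.3859 x 0.02394 = 0.009238 mol; V(NaOH) at equivalence = 0.009238/0.2970 = 0.03111 L.
At equivalence all the acid is converted to C6H5O-; total volume = 0.02394 + 0.03111 = 0.05505 L, so [C6H5O-] = 0.009238/0.05505 = 0.1678 M.
Kb = Kw/Ka = 1.0e-14 / 1.0 x 10^-10 = 0.000100.
[OH^-] = sqrt(Kb x [C6H5O-]) = sqrt(0.000100 x 0.1678) = 0.00410 M.
pOH = 2.39, so pH = 14.00 - 2.39 = 11.61.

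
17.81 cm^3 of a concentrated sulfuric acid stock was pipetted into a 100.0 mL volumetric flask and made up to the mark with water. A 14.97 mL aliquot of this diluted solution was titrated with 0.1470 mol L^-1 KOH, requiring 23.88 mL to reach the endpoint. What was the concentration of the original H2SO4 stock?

n(KOH) = 0.1470 x 0.02388 = 0.003510 mol.
n(H2SO4) in the aliquot = 0.003510 x 1/2 = 0.001755 mol.
[diluted H2SO4] = 0.001755 / 0.01497 = 0.1172 M.
Dilution factor = 100.0/17.81 = 5.615, so [stock] = 0.1172 x 5.615 = 0.658 M.

0.658 M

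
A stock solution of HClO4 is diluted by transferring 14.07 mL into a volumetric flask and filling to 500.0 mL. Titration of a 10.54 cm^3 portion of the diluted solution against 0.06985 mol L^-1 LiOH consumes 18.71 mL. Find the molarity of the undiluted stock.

n(LiOH) = 0.06985 x 0.01871 = 0.001307 mol.
n(HClO4) in the aliquot = 0.001307 mol.
[diluted HClO4] = 0.001307 / 0.01054 = 0.1240 M.
Dilution factor = 500.0/14.07 = 35.54, so [stock] = 0.1240 x 35.54 = 4.41 M.

4.41 M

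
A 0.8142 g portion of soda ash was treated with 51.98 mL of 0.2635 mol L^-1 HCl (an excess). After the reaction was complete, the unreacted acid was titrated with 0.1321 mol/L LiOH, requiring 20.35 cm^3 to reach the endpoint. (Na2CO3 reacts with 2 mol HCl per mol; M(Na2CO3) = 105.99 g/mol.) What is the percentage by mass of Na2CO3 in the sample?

71.7%

Total n(HCl) added = 0.2635 x 0.05198 = 0.01370 mol.
n(LiOH) used = 0.1321 x 0.02035 = 0.002688 mol, which equals the excess n(HCl).
So n(HCl) consumed by the sample = 0.01370 - 0.002688 = 0.01101 mol.
n(Na2CO3) = 0.01101 / 2 = 0.005504 mol.
mass Na2CO3 = 0.005504 x 105.99 = 0.5834 g, so %Na2CO3 = 0.5834/0.8142 x 100 = 71.7%.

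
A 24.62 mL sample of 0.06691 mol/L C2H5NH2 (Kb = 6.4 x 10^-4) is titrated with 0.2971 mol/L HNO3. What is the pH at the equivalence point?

n(C2H5NH2) = 0.06691 x 0.02462 = 0.001647 mol; V(HNO3) at equivalence = 0.001647/0.2971 = 0.005545 L.
At equivalence the base is fully converted to C2H5NH3+; total volume = 0.03016 L, so [C2H5NH3+] = 0.001647/0.03016 = 0.05461 M.
Ka(C2H5NH3+) = Kw/Kb = 1.0e-14 / 6.4 x 10^-4 = 1.56e-11.
[H^+] = sqrt(Ka x [C2H5NH3+]) = sqrt(1.56e-11 x 0.05461) = 9.24e-7 M.
pH = -log(9.24e-7) = 6.03.

6.03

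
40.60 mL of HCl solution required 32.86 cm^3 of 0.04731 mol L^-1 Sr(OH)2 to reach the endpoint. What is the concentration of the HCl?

0.0766 M

n(Sr(OH)2) delivered = 0.04731 x 0.03286 = 0.001555 mol.
The reaction is 2 HCl + 1 Sr(OH)2, so n(HCl) = 0.001555 x 2/1 = 0.003109 mol.
[HCl] = 0.003109 mol / 0.04060 L = 0.0766 M.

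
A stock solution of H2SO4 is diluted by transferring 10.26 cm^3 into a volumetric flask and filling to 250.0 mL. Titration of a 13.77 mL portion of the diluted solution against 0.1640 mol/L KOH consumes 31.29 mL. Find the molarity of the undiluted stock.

n(KOH) = 0.1640 x 0.03129 = 0.005132 mol.
n(H2SO4) in the aliquot = 0.005132 x 1/2 = 0.002566 mol.
[diluted H2SO4] = 0.002566 / 0.01377 = 0.1863 M.
Dilution factor = 250.0/10.26 = 24.37, so [stock] = 0.1863 x 24.37 = 4.54 M.

4.54 M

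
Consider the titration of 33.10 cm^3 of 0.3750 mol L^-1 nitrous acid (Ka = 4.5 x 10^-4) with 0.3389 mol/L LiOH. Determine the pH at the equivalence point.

n(HNO2) = 0.3750 x 0.03310 = 0.01241 mol; V(LiOH) at equivalence = 0.01241/0.3389 = 0.03663 L.
At equivalence all the acid is converted to NO2-; total volume = 0.03310 + 0.03663 = 0.06973 L, so [NO2-] = 0.01241/0.06973 = 0.1780 M.
Kb = Kw/Ka = 1.0e-14 / 4.5 x 10^-4 = 2.22e-11.
[OH^-] = sqrt(Kb x [NO2-]) = sqrt(2.22e-11 x 0.1780) = 1.99e-6 M.
pOH = 5.70, so pH = 14.00 - 5.70 = 8.30.

8.30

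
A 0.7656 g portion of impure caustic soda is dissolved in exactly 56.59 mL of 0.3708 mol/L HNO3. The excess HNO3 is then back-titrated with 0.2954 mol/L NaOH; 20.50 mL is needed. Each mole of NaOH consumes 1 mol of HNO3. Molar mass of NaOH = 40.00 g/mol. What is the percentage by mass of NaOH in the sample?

Total n(HNO3) added = 0.3708 x 0.05659 = 0.02098 mol.
n(NaOH) used = 0.2954 x 0.02050 = 0.006056 mol, which equals the excess n(HNO3).
So n(HNO3) consumed by the sample = 0.02098 - 0.006056 = 0.01493 mol.
n(NaOH) = 0.01493 / 1 = 0.01493 mol.
mass NaOH = 0.01493 x 40.00 = 0.5971 g, so %NaOH = 0.5971/0.7656 x 100 = 78.0%.

78.0%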